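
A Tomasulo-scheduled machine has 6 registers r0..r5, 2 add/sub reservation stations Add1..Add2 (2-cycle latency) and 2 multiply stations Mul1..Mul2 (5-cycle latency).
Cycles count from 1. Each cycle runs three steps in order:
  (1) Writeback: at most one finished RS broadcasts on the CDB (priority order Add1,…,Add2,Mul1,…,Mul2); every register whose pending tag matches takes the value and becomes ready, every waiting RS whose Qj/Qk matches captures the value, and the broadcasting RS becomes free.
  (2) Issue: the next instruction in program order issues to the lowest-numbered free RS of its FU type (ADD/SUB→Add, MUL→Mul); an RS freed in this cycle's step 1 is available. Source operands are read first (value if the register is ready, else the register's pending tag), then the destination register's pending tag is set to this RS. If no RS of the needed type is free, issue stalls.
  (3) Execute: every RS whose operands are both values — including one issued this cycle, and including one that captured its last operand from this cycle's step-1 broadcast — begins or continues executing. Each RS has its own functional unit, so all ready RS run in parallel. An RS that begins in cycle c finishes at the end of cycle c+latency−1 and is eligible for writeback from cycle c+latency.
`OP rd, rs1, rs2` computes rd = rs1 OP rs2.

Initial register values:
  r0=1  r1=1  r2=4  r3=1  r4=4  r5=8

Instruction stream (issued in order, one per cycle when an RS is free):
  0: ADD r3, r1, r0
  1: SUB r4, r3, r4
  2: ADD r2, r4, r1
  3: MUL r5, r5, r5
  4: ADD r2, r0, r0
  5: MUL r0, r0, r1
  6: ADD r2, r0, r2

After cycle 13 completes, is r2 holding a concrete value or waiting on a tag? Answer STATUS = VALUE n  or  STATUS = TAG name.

c1: issue ADD r3<-Add1 | r0:1,r1:1,r2:4,r3:Add1,r4:4,r5:8
c2: issue SUB r4<-Add2 | r0:1,r1:1,r2:4,r3:Add1,r4:Add2,r5:8
c3: CDB Add1=2; issue ADD r2<-Add1 | r0:1,r1:1,r2:Add1,r3:2,r4:Add2,r5:8
c4: issue MUL r5<-Mul1 | r0:1,r1:1,r2:Add1,r3:2,r4:Add2,r5:Mul1
c5: CDB Add2=-2; issue ADD r2<-Add2 | r0:1,r1:1,r2:Add2,r3:2,r4:-2,r5:Mul1
c6: issue MUL r0<-Mul2 | r0:Mul2,r1:1,r2:Add2,r3:2,r4:-2,r5:Mul1
c7: CDB Add1=-1; issue ADD r2<-Add1 | r0:Mul2,r1:1,r2:Add1,r3:2,r4:-2,r5:Mul1
c8: CDB Add2=2 | r0:Mul2,r1:1,r2:Add1,r3:2,r4:-2,r5:Mul1
c9: CDB Mul1=64 | r0:Mul2,r1:1,r2:Add1,r3:2,r4:-2,r5:64
c10: - | r0:Mul2,r1:1,r2:Add1,r3:2,r4:-2,r5:64
c11: CDB Mul2=1 | r0:1,r1:1,r2:Add1,r3:2,r4:-2,r5:64
c12: - | r0:1,r1:1,r2:Add1,r3:2,r4:-2,r5:64
c13: CDB Add1=3 | r0:1,r1:1,r2:3,r3:2,r4:-2,r5:64

STATUS = VALUE 3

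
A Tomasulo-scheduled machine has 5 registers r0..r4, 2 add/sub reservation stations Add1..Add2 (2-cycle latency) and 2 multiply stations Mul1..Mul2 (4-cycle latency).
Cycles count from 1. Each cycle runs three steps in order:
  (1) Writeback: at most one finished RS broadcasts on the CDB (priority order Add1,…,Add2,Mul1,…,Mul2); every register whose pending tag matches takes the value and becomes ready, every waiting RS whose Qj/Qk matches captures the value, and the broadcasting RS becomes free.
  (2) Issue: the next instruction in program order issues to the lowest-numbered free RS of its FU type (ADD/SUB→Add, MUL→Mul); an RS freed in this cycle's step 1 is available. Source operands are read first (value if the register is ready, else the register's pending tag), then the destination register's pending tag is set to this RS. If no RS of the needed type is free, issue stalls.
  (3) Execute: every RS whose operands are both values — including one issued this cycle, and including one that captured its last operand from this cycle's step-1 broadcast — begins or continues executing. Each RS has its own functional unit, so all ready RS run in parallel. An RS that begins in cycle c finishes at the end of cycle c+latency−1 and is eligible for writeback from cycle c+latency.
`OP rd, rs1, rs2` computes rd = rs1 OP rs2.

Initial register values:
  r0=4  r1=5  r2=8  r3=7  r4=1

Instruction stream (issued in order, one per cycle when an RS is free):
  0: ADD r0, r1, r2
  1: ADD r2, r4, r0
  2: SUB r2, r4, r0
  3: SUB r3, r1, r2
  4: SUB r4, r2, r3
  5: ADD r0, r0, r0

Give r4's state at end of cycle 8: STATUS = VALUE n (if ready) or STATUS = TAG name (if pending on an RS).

STATUS = TAG Add2

cycle 1: issue ADD r0<-Add1 // r0:Add1,r1:5,r2:8,r3:7,r4:1
cycle 2: issue ADD r2<-Add2 // r0:Add1,r1:5,r2:Add2,r3:7,r4:1
cycle 3: CDB Add1=13; issue SUB r2<-Add1 // r0:13,r1:5,r2:Add1,r3:7,r4:1
cycle 4: stall // r0:13,r1:5,r2:Add1,r3:7,r4:1
cycle 5: CDB Add1=-12; issue SUB r3<-Add1 // r0:13,r1:5,r2:-12,r3:Add1,r4:1
cycle 6: CDB Add2=14; issue SUB r4<-Add2 // r0:13,r1:5,r2:-12,r3:Add1,r4:Add2
cycle 7: CDB Add1=17; issue ADD r0<-Add1 // r0:Add1,r1:5,r2:-12,r3:17,r4:Add2
cycle 8: - // r0:Add1,r1:5,r2:-12,r3:17,r4:Add2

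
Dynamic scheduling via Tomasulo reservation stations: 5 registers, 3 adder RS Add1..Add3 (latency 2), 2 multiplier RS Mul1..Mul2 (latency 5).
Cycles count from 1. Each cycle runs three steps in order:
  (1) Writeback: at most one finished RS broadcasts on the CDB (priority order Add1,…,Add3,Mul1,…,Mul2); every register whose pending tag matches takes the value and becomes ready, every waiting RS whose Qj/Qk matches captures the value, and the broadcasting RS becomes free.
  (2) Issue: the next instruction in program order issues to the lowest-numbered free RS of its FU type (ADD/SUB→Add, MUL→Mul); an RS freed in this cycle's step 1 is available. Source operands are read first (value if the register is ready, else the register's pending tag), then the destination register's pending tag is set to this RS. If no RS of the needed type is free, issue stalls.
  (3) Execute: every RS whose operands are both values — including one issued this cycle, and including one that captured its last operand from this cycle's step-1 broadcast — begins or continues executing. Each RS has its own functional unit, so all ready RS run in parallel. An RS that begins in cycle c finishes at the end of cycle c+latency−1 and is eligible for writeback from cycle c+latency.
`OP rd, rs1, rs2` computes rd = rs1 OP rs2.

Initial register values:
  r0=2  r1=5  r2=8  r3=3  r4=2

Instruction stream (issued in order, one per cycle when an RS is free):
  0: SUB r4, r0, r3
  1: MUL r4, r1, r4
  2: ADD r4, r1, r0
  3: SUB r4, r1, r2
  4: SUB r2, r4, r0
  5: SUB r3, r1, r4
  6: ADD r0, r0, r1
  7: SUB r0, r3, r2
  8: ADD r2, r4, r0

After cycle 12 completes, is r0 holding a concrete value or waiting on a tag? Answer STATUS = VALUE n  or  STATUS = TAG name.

c1: issue SUB r4<-Add1 | r0:2,r1:5,r2:8,r3:3,r4:Add1
c2: issue MUL r4<-Mul1 | r0:2,r1:5,r2:8,r3:3,r4:Mul1
c3: CDB Add1=-1; issue ADD r4<-Add1 | r0:2,r1:5,r2:8,r3:3,r4:Add1
c4: issue SUB r4<-Add2 | r0:2,r1:5,r2:8,r3:3,r4:Add2
c5: CDB Add1=7; issue SUB r2<-Add1 | r0:2,r1:5,r2:Add1,r3:3,r4:Add2
c6: CDB Add2=-3; issue SUB r3<-Add2 | r0:2,r1:5,r2:Add1,r3:Add2,r4:-3
c7: issue ADD r0<-Add3 | r0:Add3,r1:5,r2:Add1,r3:Add2,r4:-3
c8: CDB Add1=-5; issue SUB r0<-Add1 | r0:Add1,r1:5,r2:-5,r3:Add2,r4:-3
c9: CDB Add2=8; issue ADD r2<-Add2 | r0:Add1,r1:5,r2:Add2,r3:8,r4:-3
c10: CDB Add3=7 | r0:Add1,r1:5,r2:Add2,r3:8,r4:-3
c11: CDB Add1=13 | r0:13,r1:5,r2:Add2,r3:8,r4:-3
c12: CDB Mul1=-5 | r0:13,r1:5,r2:Add2,r3:8,r4:-3

STATUS = VALUE 13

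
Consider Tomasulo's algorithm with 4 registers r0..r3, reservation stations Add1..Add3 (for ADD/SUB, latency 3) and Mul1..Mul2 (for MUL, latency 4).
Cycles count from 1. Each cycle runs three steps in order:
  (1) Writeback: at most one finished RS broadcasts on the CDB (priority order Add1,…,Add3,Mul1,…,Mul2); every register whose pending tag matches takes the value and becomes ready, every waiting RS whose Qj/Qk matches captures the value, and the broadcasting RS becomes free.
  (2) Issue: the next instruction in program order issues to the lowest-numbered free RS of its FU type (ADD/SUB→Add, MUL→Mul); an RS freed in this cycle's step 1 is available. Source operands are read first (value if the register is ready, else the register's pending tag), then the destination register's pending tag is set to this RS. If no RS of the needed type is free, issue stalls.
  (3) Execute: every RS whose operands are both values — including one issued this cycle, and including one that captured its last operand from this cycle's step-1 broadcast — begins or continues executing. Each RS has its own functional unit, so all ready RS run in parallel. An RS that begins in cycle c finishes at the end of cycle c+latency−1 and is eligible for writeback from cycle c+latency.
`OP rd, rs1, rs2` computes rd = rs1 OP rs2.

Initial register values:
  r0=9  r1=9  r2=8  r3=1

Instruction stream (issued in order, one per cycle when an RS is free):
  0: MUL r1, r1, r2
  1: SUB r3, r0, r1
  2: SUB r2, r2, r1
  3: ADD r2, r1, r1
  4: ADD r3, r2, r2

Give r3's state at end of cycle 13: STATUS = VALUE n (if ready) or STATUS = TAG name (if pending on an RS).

STATUS = VALUE 288

  c1: issue MUL r1<-Mul1  regs: r0:9,r1:Mul1,r2:8,r3:1
  c2: issue SUB r3<-Add1  regs: r0:9,r1:Mul1,r2:8,r3:Add1
  c3: issue SUB r2<-Add2  regs: r0:9,r1:Mul1,r2:Add2,r3:Add1
  c4: issue ADD r2<-Add3  regs: r0:9,r1:Mul1,r2:Add3,r3:Add1
  c5: CDB Mul1=72; stall  regs: r0:9,r1:72,r2:Add3,r3:Add1
  c6: stall  regs: r0:9,r1:72,r2:Add3,r3:Add1
  c7: stall  regs: r0:9,r1:72,r2:Add3,r3:Add1
  c8: CDB Add1=-63; issue ADD r3<-Add1  regs: r0:9,r1:72,r2:Add3,r3:Add1
  c9: CDB Add2=-64  regs: r0:9,r1:72,r2:Add3,r3:Add1
  c10: CDB Add3=144  regs: r0:9,r1:72,r2:144,r3:Add1
  c11: -  regs: r0:9,r1:72,r2:144,r3:Add1
  c12: -  regs: r0:9,r1:72,r2:144,r3:Add1
  c13: CDB Add1=288  regs: r0:9,r1:72,r2:144,r3:288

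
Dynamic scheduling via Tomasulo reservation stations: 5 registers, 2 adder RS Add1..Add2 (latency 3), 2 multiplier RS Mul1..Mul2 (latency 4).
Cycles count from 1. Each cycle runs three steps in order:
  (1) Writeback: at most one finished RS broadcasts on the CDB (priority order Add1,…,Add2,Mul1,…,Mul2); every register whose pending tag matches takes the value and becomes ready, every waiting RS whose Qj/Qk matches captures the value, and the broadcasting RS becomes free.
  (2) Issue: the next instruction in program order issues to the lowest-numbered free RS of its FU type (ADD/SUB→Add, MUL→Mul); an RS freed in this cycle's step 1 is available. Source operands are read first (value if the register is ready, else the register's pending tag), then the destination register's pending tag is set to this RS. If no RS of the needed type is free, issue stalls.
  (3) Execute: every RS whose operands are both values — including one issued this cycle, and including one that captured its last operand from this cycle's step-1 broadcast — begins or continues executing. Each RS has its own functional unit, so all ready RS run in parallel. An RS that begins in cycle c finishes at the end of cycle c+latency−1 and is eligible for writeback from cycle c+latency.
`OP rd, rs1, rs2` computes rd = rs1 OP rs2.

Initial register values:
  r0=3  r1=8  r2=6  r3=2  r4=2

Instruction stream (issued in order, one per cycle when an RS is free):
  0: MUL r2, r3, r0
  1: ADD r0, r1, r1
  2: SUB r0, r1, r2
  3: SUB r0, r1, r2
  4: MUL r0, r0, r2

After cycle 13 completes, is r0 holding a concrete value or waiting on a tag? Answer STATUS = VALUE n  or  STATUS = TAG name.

cycle 1: issue MUL r2<-Mul1 // r0:3,r1:8,r2:Mul1,r3:2,r4:2
cycle 2: issue ADD r0<-Add1 // r0:Add1,r1:8,r2:Mul1,r3:2,r4:2
cycle 3: issue SUB r0<-Add2 // r0:Add2,r1:8,r2:Mul1,r3:2,r4:2
cycle 4: stall // r0:Add2,r1:8,r2:Mul1,r3:2,r4:2
cycle 5: CDB Add1=16; issue SUB r0<-Add1 // r0:Add1,r1:8,r2:Mul1,r3:2,r4:2
cycle 6: CDB Mul1=6; issue MUL r0<-Mul1 // r0:Mul1,r1:8,r2:6,r3:2,r4:2
cycle 7: - // r0:Mul1,r1:8,r2:6,r3:2,r4:2
cycle 8: - // r0:Mul1,r1:8,r2:6,r3:2,r4:2
cycle 9: CDB Add1=2 // r0:Mul1,r1:8,r2:6,r3:2,r4:2
cycle 10: CDB Add2=2 // r0:Mul1,r1:8,r2:6,r3:2,r4:2
cycle 11: - // r0:Mul1,r1:8,r2:6,r3:2,r4:2
cycle 12: - // r0:Mul1,r1:8,r2:6,r3:2,r4:2
cycle 13: CDB Mul1=12 // r0:12,r1:8,r2:6,r3:2,r4:2

STATUS = VALUE 12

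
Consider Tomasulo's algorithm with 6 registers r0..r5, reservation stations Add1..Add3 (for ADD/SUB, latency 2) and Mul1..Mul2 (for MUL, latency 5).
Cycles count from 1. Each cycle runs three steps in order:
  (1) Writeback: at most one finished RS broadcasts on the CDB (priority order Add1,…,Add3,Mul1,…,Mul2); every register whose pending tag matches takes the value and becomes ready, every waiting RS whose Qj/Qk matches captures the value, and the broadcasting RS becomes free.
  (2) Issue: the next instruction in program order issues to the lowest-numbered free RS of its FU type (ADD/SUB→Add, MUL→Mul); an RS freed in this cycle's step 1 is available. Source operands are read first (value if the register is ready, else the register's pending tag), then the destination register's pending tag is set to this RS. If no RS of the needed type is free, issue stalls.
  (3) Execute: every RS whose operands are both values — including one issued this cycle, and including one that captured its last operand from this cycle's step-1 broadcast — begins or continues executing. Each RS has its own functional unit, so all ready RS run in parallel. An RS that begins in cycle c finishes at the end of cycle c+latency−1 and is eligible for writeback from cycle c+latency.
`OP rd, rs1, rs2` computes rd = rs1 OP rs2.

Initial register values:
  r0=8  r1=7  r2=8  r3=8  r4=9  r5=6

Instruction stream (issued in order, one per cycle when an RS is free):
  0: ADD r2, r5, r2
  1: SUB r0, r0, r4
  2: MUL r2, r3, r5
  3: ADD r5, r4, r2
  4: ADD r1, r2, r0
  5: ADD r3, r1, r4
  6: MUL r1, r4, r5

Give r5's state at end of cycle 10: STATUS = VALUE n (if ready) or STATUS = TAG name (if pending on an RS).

c1: issue ADD r2<-Add1 | r0:8,r1:7,r2:Add1,r3:8,r4:9,r5:6
c2: issue SUB r0<-Add2 | r0:Add2,r1:7,r2:Add1,r3:8,r4:9,r5:6
c3: CDB Add1=14; issue MUL r2<-Mul1 | r0:Add2,r1:7,r2:Mul1,r3:8,r4:9,r5:6
c4: CDB Add2=-1; issue ADD r5<-Add1 | r0:-1,r1:7,r2:Mul1,r3:8,r4:9,r5:Add1
c5: issue ADD r1<-Add2 | r0:-1,r1:Add2,r2:Mul1,r3:8,r4:9,r5:Add1
c6: issue ADD r3<-Add3 | r0:-1,r1:Add2,r2:Mul1,r3:Add3,r4:9,r5:Add1
c7: issue MUL r1<-Mul2 | r0:-1,r1:Mul2,r2:Mul1,r3:Add3,r4:9,r5:Add1
c8: CDB Mul1=48 | r0:-1,r1:Mul2,r2:48,r3:Add3,r4:9,r5:Add1
c9: - | r0:-1,r1:Mul2,r2:48,r3:Add3,r4:9,r5:Add1
c10: CDB Add1=57 | r0:-1,r1:Mul2,r2:48,r3:Add3,r4:9,r5:57

STATUS = VALUE 57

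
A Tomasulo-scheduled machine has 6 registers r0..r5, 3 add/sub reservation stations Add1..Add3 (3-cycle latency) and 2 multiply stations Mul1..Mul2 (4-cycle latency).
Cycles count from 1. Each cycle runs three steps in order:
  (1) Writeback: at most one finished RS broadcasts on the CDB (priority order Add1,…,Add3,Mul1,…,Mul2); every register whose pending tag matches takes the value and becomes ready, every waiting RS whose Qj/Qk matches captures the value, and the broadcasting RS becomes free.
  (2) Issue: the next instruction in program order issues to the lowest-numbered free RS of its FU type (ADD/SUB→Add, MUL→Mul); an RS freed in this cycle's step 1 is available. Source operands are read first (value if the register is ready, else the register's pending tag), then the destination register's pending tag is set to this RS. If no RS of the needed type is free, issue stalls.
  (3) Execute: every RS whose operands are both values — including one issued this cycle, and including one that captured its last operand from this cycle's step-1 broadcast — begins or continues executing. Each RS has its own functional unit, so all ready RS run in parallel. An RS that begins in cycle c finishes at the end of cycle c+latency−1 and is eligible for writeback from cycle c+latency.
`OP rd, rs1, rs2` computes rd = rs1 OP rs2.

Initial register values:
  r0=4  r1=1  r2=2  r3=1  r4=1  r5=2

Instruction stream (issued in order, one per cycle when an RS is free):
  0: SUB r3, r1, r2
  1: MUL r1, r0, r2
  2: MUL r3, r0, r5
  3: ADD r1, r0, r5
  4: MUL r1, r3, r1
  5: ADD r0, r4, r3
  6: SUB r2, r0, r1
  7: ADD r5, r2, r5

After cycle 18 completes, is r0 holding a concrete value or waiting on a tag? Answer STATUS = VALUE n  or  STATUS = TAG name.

STATUS = VALUE 9

cycle 1: issue SUB r3<-Add1 // r0:4,r1:1,r2:2,r3:Add1,r4:1,r5:2
cycle 2: issue MUL r1<-Mul1 // r0:4,r1:Mul1,r2:2,r3:Add1,r4:1,r5:2
cycle 3: issue MUL r3<-Mul2 // r0:4,r1:Mul1,r2:2,r3:Mul2,r4:1,r5:2
cycle 4: CDB Add1=-1; issue ADD r1<-Add1 // r0:4,r1:Add1,r2:2,r3:Mul2,r4:1,r5:2
cycle 5: stall // r0:4,r1:Add1,r2:2,r3:Mul2,r4:1,r5:2
cycle 6: CDB Mul1=8; issue MUL r1<-Mul1 // r0:4,r1:Mul1,r2:2,r3:Mul2,r4:1,r5:2
cycle 7: CDB Add1=6; issue ADD r0<-Add1 // r0:Add1,r1:Mul1,r2:2,r3:Mul2,r4:1,r5:2
cycle 8: CDB Mul2=8; issue SUB r2<-Add2 // r0:Add1,r1:Mul1,r2:Add2,r3:8,r4:1,r5:2
cycle 9: issue ADD r5<-Add3 // r0:Add1,r1:Mul1,r2:Add2,r3:8,r4:1,r5:Add3
cycle 10: - // r0:Add1,r1:Mul1,r2:Add2,r3:8,r4:1,r5:Add3
cycle 11: CDB Add1=9 // r0:9,r1:Mul1,r2:Add2,r3:8,r4:1,r5:Add3
cycle 12: CDB Mul1=48 // r0:9,r1:48,r2:Add2,r3:8,r4:1,r5:Add3
cycle 13: - // r0:9,r1:48,r2:Add2,r3:8,r4:1,r5:Add3
cycle 14: - // r0:9,r1:48,r2:Add2,r3:8,r4:1,r5:Add3
cycle 15: CDB Add2=-39 // r0:9,r1:48,r2:-39,r3:8,r4:1,r5:Add3
cycle 16: - // r0:9,r1:48,r2:-39,r3:8,r4:1,r5:Add3
cycle 17: - // r0:9,r1:48,r2:-39,r3:8,r4:1,r5:Add3
cycle 18: CDB Add3=-37 // r0:9,r1:48,r2:-39,r3:8,r4:1,r5:-37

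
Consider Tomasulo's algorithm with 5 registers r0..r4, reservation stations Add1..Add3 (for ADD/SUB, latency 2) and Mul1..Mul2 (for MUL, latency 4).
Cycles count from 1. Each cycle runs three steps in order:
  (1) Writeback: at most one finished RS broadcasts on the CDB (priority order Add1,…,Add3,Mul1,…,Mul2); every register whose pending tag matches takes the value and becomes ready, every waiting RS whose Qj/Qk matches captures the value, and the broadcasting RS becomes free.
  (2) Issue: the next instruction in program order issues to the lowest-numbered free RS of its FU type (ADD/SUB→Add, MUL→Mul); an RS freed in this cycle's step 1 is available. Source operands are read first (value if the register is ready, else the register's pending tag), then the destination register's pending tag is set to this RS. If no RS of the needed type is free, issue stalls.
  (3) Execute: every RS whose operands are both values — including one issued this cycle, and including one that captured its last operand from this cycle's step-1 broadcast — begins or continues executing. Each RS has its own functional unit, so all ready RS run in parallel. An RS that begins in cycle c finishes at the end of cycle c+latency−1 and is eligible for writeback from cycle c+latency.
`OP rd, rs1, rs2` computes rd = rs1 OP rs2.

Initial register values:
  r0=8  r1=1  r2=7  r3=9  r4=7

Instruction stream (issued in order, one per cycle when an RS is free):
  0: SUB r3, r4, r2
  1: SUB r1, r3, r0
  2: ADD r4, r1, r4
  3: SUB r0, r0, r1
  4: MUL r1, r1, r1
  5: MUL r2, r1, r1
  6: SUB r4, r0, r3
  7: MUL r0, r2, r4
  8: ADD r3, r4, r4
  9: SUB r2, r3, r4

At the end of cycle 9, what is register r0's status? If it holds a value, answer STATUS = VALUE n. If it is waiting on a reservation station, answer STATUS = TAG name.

STATUS = TAG Mul1

cycle 1: issue SUB r3<-Add1 // r0:8,r1:1,r2:7,r3:Add1,r4:7
cycle 2: issue SUB r1<-Add2 // r0:8,r1:Add2,r2:7,r3:Add1,r4:7
cycle 3: CDB Add1=0; issue ADD r4<-Add1 // r0:8,r1:Add2,r2:7,r3:0,r4:Add1
cycle 4: issue SUB r0<-Add3 // r0:Add3,r1:Add2,r2:7,r3:0,r4:Add1
cycle 5: CDB Add2=-8; issue MUL r1<-Mul1 // r0:Add3,r1:Mul1,r2:7,r3:0,r4:Add1
cycle 6: issue MUL r2<-Mul2 // r0:Add3,r1:Mul1,r2:Mul2,r3:0,r4:Add1
cycle 7: CDB Add1=-1; issue SUB r4<-Add1 // r0:Add3,r1:Mul1,r2:Mul2,r3:0,r4:Add1
cycle 8: CDB Add3=16; stall // r0:16,r1:Mul1,r2:Mul2,r3:0,r4:Add1
cycle 9: CDB Mul1=64; issue MUL r0<-Mul1 // r0:Mul1,r1:64,r2:Mul2,r3:0,r4:Add1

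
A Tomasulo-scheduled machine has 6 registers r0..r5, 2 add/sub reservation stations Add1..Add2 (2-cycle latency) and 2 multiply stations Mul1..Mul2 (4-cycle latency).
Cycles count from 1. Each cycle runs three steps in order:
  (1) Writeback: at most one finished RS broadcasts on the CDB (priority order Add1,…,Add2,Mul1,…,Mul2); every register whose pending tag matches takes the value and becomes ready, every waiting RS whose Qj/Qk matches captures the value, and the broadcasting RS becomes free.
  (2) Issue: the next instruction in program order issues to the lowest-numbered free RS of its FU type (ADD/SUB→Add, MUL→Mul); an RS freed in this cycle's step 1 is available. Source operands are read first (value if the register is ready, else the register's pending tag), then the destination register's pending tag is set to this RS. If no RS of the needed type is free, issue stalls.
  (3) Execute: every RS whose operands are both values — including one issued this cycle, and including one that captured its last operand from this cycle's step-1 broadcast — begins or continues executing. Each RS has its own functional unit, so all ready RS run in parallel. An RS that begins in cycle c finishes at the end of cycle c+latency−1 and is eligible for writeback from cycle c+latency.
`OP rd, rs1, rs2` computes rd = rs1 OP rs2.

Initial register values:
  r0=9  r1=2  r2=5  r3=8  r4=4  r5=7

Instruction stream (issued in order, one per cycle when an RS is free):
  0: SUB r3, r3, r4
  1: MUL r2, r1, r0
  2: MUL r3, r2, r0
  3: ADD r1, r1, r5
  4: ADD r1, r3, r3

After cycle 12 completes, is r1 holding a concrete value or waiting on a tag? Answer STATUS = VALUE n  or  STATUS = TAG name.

  c1: issue SUB r3<-Add1  regs: r0:9,r1:2,r2:5,r3:Add1,r4:4,r5:7
  c2: issue MUL r2<-Mul1  regs: r0:9,r1:2,r2:Mul1,r3:Add1,r4:4,r5:7
  c3: CDB Add1=4; issue MUL r3<-Mul2  regs: r0:9,r1:2,r2:Mul1,r3:Mul2,r4:4,r5:7
  c4: issue ADD r1<-Add1  regs: r0:9,r1:Add1,r2:Mul1,r3:Mul2,r4:4,r5:7
  c5: issue ADD r1<-Add2  regs: r0:9,r1:Add2,r2:Mul1,r3:Mul2,r4:4,r5:7
  c6: CDB Add1=9  regs: r0:9,r1:Add2,r2:Mul1,r3:Mul2,r4:4,r5:7
  c7: CDB Mul1=18  regs: r0:9,r1:Add2,r2:18,r3:Mul2,r4:4,r5:7
  c8: -  regs: r0:9,r1:Add2,r2:18,r3:Mul2,r4:4,r5:7
  c9: -  regs: r0:9,r1:Add2,r2:18,r3:Mul2,r4:4,r5:7
  c10: -  regs: r0:9,r1:Add2,r2:18,r3:Mul2,r4:4,r5:7
  c11: CDB Mul2=162  regs: r0:9,r1:Add2,r2:18,r3:162,r4:4,r5:7
  c12: -  regs: r0:9,r1:Add2,r2:18,r3:162,r4:4,r5:7

STATUS = TAG Add2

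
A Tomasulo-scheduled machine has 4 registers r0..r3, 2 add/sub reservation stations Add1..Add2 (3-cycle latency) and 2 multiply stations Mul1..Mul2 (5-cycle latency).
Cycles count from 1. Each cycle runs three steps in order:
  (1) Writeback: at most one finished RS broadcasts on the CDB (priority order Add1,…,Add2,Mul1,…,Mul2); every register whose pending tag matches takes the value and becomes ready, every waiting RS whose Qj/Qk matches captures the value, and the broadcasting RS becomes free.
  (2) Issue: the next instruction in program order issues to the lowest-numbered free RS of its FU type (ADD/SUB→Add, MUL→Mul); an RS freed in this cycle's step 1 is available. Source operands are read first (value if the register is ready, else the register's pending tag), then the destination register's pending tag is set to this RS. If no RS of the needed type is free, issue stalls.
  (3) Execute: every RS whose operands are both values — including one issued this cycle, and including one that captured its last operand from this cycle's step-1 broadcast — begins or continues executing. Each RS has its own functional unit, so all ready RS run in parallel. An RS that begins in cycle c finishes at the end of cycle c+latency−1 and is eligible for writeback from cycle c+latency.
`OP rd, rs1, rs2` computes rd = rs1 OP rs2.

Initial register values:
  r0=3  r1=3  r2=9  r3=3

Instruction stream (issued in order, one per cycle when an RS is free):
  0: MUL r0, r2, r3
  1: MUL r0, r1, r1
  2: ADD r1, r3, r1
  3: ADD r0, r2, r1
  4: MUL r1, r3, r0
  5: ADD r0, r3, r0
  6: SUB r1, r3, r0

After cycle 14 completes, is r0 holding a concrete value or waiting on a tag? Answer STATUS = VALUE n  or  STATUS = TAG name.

STATUS = VALUE 18

  c1: issue MUL r0<-Mul1  regs: r0:Mul1,r1:3,r2:9,r3:3
  c2: issue MUL r0<-Mul2  regs: r0:Mul2,r1:3,r2:9,r3:3
  c3: issue ADD r1<-Add1  regs: r0:Mul2,r1:Add1,r2:9,r3:3
  c4: issue ADD r0<-Add2  regs: r0:Add2,r1:Add1,r2:9,r3:3
  c5: stall  regs: r0:Add2,r1:Add1,r2:9,r3:3
  c6: CDB Add1=6; stall  regs: r0:Add2,r1:6,r2:9,r3:3
  c7: CDB Mul1=27; issue MUL r1<-Mul1  regs: r0:Add2,r1:Mul1,r2:9,r3:3
  c8: CDB Mul2=9; issue ADD r0<-Add1  regs: r0:Add1,r1:Mul1,r2:9,r3:3
  c9: CDB Add2=15; issue SUB r1<-Add2  regs: r0:Add1,r1:Add2,r2:9,r3:3
  c10: -  regs: r0:Add1,r1:Add2,r2:9,r3:3
  c11: -  regs: r0:Add1,r1:Add2,r2:9,r3:3
  c12: CDB Add1=18  regs: r0:18,r1:Add2,r2:9,r3:3
  c13: -  regs: r0:18,r1:Add2,r2:9,r3:3
  c14: CDB Mul1=45  regs: r0:18,r1:Add2,r2:9,r3:3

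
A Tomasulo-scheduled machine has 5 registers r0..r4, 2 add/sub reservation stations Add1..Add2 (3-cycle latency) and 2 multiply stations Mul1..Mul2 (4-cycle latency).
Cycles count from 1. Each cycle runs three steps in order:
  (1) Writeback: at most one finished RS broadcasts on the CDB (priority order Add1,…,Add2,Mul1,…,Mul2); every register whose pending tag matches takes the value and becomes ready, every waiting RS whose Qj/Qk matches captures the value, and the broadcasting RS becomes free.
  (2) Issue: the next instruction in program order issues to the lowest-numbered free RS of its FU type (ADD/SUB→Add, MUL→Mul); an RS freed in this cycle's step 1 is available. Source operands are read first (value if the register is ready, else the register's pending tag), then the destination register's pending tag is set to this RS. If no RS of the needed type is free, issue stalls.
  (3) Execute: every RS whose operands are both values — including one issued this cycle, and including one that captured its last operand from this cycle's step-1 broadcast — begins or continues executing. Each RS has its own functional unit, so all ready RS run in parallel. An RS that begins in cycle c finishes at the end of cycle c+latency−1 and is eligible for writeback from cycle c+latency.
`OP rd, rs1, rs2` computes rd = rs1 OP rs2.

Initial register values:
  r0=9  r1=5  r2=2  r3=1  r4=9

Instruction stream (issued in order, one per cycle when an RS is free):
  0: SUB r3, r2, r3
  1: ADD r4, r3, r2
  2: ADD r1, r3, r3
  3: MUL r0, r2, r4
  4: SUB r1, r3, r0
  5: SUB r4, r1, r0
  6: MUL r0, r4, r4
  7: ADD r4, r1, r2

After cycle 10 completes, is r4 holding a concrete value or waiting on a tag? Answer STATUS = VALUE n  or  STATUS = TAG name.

STATUS = TAG Add2

  c1: issue SUB r3<-Add1  regs: r0:9,r1:5,r2:2,r3:Add1,r4:9
  c2: issue ADD r4<-Add2  regs: r0:9,r1:5,r2:2,r3:Add1,r4:Add2
  c3: stall  regs: r0:9,r1:5,r2:2,r3:Add1,r4:Add2
  c4: CDB Add1=1; issue ADD r1<-Add1  regs: r0:9,r1:Add1,r2:2,r3:1,r4:Add2
  c5: issue MUL r0<-Mul1  regs: r0:Mul1,r1:Add1,r2:2,r3:1,r4:Add2
  c6: stall  regs: r0:Mul1,r1:Add1,r2:2,r3:1,r4:Add2
  c7: CDB Add1=2; issue SUB r1<-Add1  regs: r0:Mul1,r1:Add1,r2:2,r3:1,r4:Add2
  c8: CDB Add2=3; issue SUB r4<-Add2  regs: r0:Mul1,r1:Add1,r2:2,r3:1,r4:Add2
  c9: issue MUL r0<-Mul2  regs: r0:Mul2,r1:Add1,r2:2,r3:1,r4:Add2
  c10: stall  regs: r0:Mul2,r1:Add1,r2:2,r3:1,r4:Add2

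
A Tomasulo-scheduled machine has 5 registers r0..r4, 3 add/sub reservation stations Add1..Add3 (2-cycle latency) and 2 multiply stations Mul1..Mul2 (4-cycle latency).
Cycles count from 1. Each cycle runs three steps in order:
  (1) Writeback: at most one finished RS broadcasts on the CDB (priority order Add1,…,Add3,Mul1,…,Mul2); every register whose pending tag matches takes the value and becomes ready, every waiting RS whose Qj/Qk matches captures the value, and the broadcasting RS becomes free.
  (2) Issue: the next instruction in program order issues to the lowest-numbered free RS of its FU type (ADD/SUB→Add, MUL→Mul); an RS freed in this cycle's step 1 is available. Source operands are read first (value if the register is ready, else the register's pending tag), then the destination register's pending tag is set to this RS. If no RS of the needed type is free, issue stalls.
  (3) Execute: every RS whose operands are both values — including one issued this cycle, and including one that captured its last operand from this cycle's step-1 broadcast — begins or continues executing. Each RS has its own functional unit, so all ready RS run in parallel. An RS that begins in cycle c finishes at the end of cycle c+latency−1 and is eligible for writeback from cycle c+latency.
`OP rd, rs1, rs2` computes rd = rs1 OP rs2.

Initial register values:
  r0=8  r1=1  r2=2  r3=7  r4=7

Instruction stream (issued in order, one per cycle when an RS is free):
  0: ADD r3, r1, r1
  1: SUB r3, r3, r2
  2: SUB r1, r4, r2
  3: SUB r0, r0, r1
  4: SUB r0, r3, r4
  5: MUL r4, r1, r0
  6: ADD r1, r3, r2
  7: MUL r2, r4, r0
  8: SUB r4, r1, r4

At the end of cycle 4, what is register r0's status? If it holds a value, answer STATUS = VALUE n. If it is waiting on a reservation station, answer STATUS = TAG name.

STATUS = TAG Add3

c1: issue ADD r3<-Add1 | r0:8,r1:1,r2:2,r3:Add1,r4:7
c2: issue SUB r3<-Add2 | r0:8,r1:1,r2:2,r3:Add2,r4:7
c3: CDB Add1=2; issue SUB r1<-Add1 | r0:8,r1:Add1,r2:2,r3:Add2,r4:7
c4: issue SUB r0<-Add3 | r0:Add3,r1:Add1,r2:2,r3:Add2,r4:7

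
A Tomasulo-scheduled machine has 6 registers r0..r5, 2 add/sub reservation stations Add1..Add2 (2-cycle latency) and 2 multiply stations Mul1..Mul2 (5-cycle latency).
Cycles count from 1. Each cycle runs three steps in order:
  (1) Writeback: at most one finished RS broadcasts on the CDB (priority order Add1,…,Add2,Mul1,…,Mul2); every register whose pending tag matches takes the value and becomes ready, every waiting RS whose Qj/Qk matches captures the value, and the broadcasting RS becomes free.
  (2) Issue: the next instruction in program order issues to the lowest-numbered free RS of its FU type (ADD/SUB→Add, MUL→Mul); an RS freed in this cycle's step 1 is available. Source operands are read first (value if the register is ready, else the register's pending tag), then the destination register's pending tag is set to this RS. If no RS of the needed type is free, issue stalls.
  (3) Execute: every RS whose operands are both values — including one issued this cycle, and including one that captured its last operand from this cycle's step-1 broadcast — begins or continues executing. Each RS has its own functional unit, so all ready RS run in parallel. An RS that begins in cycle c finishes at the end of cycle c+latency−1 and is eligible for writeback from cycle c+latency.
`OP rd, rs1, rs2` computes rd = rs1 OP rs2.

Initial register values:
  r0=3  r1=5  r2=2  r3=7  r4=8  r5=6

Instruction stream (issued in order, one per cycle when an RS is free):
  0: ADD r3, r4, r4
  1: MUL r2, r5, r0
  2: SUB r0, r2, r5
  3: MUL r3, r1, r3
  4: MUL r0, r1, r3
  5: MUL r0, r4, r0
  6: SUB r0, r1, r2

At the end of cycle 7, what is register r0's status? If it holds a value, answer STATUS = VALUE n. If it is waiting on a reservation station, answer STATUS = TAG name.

STATUS = TAG Mul1

  c1: issue ADD r3<-Add1  regs: r0:3,r1:5,r2:2,r3:Add1,r4:8,r5:6
  c2: issue MUL r2<-Mul1  regs: r0:3,r1:5,r2:Mul1,r3:Add1,r4:8,r5:6
  c3: CDB Add1=16; issue SUB r0<-Add1  regs: r0:Add1,r1:5,r2:Mul1,r3:16,r4:8,r5:6
  c4: issue MUL r3<-Mul2  regs: r0:Add1,r1:5,r2:Mul1,r3:Mul2,r4:8,r5:6
  c5: stall  regs: r0:Add1,r1:5,r2:Mul1,r3:Mul2,r4:8,r5:6
  c6: stall  regs: r0:Add1,r1:5,r2:Mul1,r3:Mul2,r4:8,r5:6
  c7: CDB Mul1=18; issue MUL r0<-Mul1  regs: r0:Mul1,r1:5,r2:18,r3:Mul2,r4:8,r5:6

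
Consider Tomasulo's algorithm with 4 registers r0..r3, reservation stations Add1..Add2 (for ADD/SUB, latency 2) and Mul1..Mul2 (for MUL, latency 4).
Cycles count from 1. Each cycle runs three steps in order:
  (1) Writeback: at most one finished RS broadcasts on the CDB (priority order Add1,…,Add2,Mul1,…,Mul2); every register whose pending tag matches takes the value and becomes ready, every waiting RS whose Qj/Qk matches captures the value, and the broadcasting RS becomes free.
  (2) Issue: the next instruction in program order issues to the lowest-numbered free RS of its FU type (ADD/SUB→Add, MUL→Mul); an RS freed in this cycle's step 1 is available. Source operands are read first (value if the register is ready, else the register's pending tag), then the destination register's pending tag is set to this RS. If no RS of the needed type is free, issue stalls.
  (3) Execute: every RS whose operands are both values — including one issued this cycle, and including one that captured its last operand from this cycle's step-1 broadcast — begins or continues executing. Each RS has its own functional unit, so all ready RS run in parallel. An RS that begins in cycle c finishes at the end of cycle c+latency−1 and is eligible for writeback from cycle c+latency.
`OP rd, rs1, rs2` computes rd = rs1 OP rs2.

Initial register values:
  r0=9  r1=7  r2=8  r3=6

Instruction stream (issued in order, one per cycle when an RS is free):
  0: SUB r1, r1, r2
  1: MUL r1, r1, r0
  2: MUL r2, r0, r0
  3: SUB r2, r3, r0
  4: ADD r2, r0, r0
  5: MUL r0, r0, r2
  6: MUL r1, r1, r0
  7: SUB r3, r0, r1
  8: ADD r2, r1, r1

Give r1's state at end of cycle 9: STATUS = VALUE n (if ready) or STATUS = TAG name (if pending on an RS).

c1: issue SUB r1<-Add1 | r0:9,r1:Add1,r2:8,r3:6
c2: issue MUL r1<-Mul1 | r0:9,r1:Mul1,r2:8,r3:6
c3: CDB Add1=-1; issue MUL r2<-Mul2 | r0:9,r1:Mul1,r2:Mul2,r3:6
c4: issue SUB r2<-Add1 | r0:9,r1:Mul1,r2:Add1,r3:6
c5: issue ADD r2<-Add2 | r0:9,r1:Mul1,r2:Add2,r3:6
c6: CDB Add1=-3; stall | r0:9,r1:Mul1,r2:Add2,r3:6
c7: CDB Add2=18; stall | r0:9,r1:Mul1,r2:18,r3:6
c8: CDB Mul1=-9; issue MUL r0<-Mul1 | r0:Mul1,r1:-9,r2:18,r3:6
c9: CDB Mul2=81; issue MUL r1<-Mul2 | r0:Mul1,r1:Mul2,r2:18,r3:6

STATUS = TAG Mul2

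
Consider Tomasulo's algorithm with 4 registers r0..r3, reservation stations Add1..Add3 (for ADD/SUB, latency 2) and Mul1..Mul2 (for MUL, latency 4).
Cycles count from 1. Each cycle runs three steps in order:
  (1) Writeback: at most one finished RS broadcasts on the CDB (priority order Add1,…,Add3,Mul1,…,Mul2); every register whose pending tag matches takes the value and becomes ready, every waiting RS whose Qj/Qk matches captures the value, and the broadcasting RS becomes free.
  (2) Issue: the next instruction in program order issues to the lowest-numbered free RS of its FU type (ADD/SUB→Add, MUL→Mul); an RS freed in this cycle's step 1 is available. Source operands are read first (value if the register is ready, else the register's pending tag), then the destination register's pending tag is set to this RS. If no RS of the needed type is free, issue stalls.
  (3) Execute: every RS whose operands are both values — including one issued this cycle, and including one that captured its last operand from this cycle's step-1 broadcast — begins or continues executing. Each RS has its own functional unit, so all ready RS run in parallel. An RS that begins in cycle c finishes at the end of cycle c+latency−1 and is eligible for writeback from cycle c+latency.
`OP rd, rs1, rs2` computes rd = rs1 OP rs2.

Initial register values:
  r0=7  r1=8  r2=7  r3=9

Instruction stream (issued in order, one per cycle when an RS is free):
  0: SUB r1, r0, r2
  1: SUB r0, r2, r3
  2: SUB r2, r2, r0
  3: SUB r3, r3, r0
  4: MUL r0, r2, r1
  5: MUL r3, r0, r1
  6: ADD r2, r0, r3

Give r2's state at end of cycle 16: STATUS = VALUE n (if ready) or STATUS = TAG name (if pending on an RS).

  c1: issue SUB r1<-Add1  regs: r0:7,r1:Add1,r2:7,r3:9
  c2: issue SUB r0<-Add2  regs: r0:Add2,r1:Add1,r2:7,r3:9
  c3: CDB Add1=0; issue SUB r2<-Add1  regs: r0:Add2,r1:0,r2:Add1,r3:9
  c4: CDB Add2=-2; issue SUB r3<-Add2  regs: r0:-2,r1:0,r2:Add1,r3:Add2
  c5: issue MUL r0<-Mul1  regs: r0:Mul1,r1:0,r2:Add1,r3:Add2
  c6: CDB Add1=9; issue MUL r3<-Mul2  regs: r0:Mul1,r1:0,r2:9,r3:Mul2
  c7: CDB Add2=11; issue ADD r2<-Add1  regs: r0:Mul1,r1:0,r2:Add1,r3:Mul2
  c8: -  regs: r0:Mul1,r1:0,r2:Add1,r3:Mul2
  c9: -  regs: r0:Mul1,r1:0,r2:Add1,r3:Mul2
  c10: CDB Mul1=0  regs: r0:0,r1:0,r2:Add1,r3:Mul2
  c11: -  regs: r0:0,r1:0,r2:Add1,r3:Mul2
  c12: -  regs: r0:0,r1:0,r2:Add1,r3:Mul2
  c13: -  regs: r0:0,r1:0,r2:Add1,r3:Mul2
  c14: CDB Mul2=0  regs: r0:0,r1:0,r2:Add1,r3:0
  c15: -  regs: r0:0,r1:0,r2:Add1,r3:0
  c16: CDB Add1=0  regs: r0:0,r1:0,r2:0,r3:0

STATUS = VALUE 0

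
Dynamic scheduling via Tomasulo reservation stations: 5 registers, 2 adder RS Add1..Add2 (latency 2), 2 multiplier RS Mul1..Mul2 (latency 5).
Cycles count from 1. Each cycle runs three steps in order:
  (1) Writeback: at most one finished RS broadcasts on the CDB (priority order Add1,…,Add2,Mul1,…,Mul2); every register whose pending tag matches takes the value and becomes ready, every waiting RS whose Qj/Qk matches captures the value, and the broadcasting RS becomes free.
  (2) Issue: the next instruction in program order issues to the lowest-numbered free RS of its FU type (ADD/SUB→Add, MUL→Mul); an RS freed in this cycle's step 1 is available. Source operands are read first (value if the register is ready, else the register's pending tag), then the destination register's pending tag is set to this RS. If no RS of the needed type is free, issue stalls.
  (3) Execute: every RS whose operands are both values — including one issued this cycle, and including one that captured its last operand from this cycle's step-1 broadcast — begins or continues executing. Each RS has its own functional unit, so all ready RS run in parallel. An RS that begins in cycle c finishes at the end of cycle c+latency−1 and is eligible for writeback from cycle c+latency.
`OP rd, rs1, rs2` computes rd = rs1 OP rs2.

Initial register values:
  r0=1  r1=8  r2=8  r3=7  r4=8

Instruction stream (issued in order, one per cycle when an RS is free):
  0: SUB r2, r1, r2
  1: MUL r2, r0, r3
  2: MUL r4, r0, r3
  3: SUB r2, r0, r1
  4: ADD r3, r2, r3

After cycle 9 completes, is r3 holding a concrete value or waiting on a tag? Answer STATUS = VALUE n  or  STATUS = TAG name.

cycle 1: issue SUB r2<-Add1 // r0:1,r1:8,r2:Add1,r3:7,r4:8
cycle 2: issue MUL r2<-Mul1 // r0:1,r1:8,r2:Mul1,r3:7,r4:8
cycle 3: CDB Add1=0; issue MUL r4<-Mul2 // r0:1,r1:8,r2:Mul1,r3:7,r4:Mul2
cycle 4: issue SUB r2<-Add1 // r0:1,r1:8,r2:Add1,r3:7,r4:Mul2
cycle 5: issue ADD r3<-Add2 // r0:1,r1:8,r2:Add1,r3:Add2,r4:Mul2
cycle 6: CDB Add1=-7 // r0:1,r1:8,r2:-7,r3:Add2,r4:Mul2
cycle 7: CDB Mul1=7 // r0:1,r1:8,r2:-7,r3:Add2,r4:Mul2
cycle 8: CDB Add2=0 // r0:1,r1:8,r2:-7,r3:0,r4:Mul2
cycle 9: CDB Mul2=7 // r0:1,r1:8,r2:-7,r3:0,r4:7

STATUS = VALUE 0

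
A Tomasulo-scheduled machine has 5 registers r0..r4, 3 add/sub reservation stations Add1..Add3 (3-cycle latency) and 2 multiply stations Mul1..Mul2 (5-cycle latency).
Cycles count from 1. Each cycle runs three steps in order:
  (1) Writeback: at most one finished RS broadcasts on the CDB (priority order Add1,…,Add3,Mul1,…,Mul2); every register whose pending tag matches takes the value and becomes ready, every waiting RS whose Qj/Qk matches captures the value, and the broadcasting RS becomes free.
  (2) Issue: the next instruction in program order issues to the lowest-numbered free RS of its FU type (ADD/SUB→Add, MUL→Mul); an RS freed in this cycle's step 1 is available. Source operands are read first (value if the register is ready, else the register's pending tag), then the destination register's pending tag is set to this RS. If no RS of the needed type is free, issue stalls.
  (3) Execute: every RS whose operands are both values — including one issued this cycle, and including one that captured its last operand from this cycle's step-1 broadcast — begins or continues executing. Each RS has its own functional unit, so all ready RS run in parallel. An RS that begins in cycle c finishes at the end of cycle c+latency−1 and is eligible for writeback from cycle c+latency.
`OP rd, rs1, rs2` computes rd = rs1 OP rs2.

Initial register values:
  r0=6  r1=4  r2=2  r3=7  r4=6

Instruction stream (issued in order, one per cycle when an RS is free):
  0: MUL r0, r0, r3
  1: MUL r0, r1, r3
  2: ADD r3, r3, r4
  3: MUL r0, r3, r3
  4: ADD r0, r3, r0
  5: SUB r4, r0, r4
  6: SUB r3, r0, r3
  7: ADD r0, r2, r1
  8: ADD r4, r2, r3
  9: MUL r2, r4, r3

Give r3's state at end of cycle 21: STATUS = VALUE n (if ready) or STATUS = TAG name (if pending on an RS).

STATUS = VALUE 169

  c1: issue MUL r0<-Mul1  regs: r0:Mul1,r1:4,r2:2,r3:7,r4:6
  c2: issue MUL r0<-Mul2  regs: r0:Mul2,r1:4,r2:2,r3:7,r4:6
  c3: issue ADD r3<-Add1  regs: r0:Mul2,r1:4,r2:2,r3:Add1,r4:6
  c4: stall  regs: r0:Mul2,r1:4,r2:2,r3:Add1,r4:6
  c5: stall  regs: r0:Mul2,r1:4,r2:2,r3:Add1,r4:6
  c6: CDB Add1=13; stall  regs: r0:Mul2,r1:4,r2:2,r3:13,r4:6
  c7: CDB Mul1=42; issue MUL r0<-Mul1  regs: r0:Mul1,r1:4,r2:2,r3:13,r4:6
  c8: CDB Mul2=28; issue ADD r0<-Add1  regs: r0:Add1,r1:4,r2:2,r3:13,r4:6
  c9: issue SUB r4<-Add2  regs: r0:Add1,r1:4,r2:2,r3:13,r4:Add2
  c10: issue SUB r3<-Add3  regs: r0:Add1,r1:4,r2:2,r3:Add3,r4:Add2
  c11: stall  regs: r0:Add1,r1:4,r2:2,r3:Add3,r4:Add2
  c12: CDB Mul1=169; stall  regs: r0:Add1,r1:4,r2:2,r3:Add3,r4:Add2
  c13: stall  regs: r0:Add1,r1:4,r2:2,r3:Add3,r4:Add2
  c14: stall  regs: r0:Add1,r1:4,r2:2,r3:Add3,r4:Add2
  c15: CDB Add1=182; issue ADD r0<-Add1  regs: r0:Add1,r1:4,r2:2,r3:Add3,r4:Add2
  c16: stall  regs: r0:Add1,r1:4,r2:2,r3:Add3,r4:Add2
  c17: stall  regs: r0:Add1,r1:4,r2:2,r3:Add3,r4:Add2
  c18: CDB Add1=6; issue ADD r4<-Add1  regs: r0:6,r1:4,r2:2,r3:Add3,r4:Add1
  c19: CDB Add2=176; issue MUL r2<-Mul1  regs: r0:6,r1:4,r2:Mul1,r3:Add3,r4:Add1
  c20: CDB Add3=169  regs: r0:6,r1:4,r2:Mul1,r3:169,r4:Add1
  c21: -  regs: r0:6,r1:4,r2:Mul1,r3:169,r4:Add1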